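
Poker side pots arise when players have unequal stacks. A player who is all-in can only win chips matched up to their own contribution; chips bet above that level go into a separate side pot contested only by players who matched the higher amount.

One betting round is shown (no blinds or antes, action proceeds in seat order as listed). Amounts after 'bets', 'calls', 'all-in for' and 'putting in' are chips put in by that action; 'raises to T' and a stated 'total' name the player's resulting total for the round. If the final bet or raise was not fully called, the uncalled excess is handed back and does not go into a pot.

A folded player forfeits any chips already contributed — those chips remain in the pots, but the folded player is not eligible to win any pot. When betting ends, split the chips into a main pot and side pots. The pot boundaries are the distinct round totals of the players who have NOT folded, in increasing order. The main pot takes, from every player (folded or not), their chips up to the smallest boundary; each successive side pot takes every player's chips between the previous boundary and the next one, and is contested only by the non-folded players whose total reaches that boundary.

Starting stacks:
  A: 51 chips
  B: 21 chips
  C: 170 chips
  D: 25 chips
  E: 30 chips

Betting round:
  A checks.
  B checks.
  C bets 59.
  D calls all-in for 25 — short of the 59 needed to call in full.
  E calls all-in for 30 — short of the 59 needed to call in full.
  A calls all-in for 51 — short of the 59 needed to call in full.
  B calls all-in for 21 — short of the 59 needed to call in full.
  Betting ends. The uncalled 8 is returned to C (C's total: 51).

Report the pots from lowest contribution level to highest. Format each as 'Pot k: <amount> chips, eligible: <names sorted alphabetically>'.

Pot 1: 105 chips, eligible: A, B, C, D, E
Pot 2: 16 chips, eligible: A, C, D, E
Pot 3: 15 chips, eligible: A, C, E
Pot 4: 42 chips, eligible: A, C

Derivation:
Contributions (after 8 returned to C): A=51, B=21, C=51, D=25, E=30
Pot levels (distinct totals of non-folded players): 21, 25, 30, 51
Layer 1-21: 21 each from A, B, C, D, E = 21*5 = 105 chips; eligible A, B, C, D, E
Layer 22-25: 4 each from A, C, D, E = 4*4 = 16 chips; eligible A, C, D, E
Layer 26-30: 5 each from A, C, E = 5*3 = 15 chips; eligible A, C, E
Layer 31-51: 21 each from A, C = 21*2 = 42 chips; eligible A, C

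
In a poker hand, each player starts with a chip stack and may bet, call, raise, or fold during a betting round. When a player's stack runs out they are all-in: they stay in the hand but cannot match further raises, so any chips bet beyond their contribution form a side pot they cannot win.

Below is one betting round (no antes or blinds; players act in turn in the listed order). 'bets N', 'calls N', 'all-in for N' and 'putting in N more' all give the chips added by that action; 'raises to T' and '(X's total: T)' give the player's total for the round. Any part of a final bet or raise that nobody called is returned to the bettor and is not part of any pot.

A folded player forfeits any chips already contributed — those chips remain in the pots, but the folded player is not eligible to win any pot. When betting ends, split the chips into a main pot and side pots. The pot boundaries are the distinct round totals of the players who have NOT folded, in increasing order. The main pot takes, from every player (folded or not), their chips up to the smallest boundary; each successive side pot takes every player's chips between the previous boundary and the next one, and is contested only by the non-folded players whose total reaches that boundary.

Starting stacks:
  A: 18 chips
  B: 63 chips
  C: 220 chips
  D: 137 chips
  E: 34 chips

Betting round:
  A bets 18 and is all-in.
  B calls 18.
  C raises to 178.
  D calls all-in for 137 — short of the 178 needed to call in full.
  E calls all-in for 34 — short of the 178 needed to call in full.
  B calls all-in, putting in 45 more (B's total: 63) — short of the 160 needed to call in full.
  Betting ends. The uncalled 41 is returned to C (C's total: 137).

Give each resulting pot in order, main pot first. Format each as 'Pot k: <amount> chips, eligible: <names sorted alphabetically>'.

Contributions (after 41 returned to C): A=18, B=63, C=137, D=137, E=34
Pot levels (distinct totals of non-folded players): 18, 34, 63, 137
Layer 1-18: 18 each from A, B, C, D, E = 18*5 = 90 chips; eligible A, B, C, D, E
Layer 19-34: 16 each from B, C, D, E = 16*4 = 64 chips; eligible B, C, D, E
Layer 35-63: 29 each from B, C, D = 29*3 = 87 chips; eligible B, C, D
Layer 64-137: 74 each from C, D = 74*2 = 148 chips; eligible C, D

Pot 1: 90 chips, eligible: A, B, C, D, E
Pot 2: 64 chips, eligible: B, C, D, E
Pot 3: 87 chips, eligible: B, C, D
Pot 4: 148 chips, eligible: C, D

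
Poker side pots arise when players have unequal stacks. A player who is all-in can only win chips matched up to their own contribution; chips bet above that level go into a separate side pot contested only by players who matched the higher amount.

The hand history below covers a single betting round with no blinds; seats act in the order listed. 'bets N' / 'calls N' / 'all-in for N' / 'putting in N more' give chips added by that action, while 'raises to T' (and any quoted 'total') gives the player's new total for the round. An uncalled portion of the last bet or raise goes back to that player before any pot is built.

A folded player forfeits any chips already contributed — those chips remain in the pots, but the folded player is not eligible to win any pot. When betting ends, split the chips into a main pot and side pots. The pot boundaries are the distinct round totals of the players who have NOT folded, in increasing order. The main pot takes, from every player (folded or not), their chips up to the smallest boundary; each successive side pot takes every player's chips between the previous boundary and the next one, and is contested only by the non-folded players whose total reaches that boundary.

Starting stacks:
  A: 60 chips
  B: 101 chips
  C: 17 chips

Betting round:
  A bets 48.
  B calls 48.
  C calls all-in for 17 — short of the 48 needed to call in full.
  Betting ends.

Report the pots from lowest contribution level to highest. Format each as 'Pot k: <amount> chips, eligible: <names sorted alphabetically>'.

Contributions: A=48, B=48, C=17
Pot levels (distinct totals of non-folded players): 17, 48
Layer 1-17: 17 each from A, B, C = 17*3 = 51 chips; eligible A, B, C
Layer 18-48: 31 each from A, B = 31*2 = 62 chips; eligible A, B

Pot 1: 51 chips, eligible: A, B, C
Pot 2: 62 chips, eligible: A, B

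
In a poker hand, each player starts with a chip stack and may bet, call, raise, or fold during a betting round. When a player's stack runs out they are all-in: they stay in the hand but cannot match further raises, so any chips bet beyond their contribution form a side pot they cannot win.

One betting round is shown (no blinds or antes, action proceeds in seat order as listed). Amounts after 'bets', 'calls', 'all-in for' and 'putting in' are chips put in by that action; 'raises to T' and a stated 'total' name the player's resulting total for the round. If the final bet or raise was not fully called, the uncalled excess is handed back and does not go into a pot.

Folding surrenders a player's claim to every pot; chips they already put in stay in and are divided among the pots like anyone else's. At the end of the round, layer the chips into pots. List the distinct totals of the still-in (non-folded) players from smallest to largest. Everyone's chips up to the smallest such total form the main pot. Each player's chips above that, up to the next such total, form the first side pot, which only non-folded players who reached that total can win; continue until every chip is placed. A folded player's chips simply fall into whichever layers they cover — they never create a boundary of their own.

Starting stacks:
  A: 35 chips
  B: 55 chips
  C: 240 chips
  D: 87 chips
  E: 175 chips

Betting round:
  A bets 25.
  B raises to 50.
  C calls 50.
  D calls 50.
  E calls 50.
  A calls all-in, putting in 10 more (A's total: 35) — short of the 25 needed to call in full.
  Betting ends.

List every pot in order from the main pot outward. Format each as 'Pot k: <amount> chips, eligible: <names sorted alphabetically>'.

Pot 1: 175 chips, eligible: A, B, C, D, E
Pot 2: 60 chips, eligible: B, C, D, E

Derivation:
Contributions: A=35, B=50, C=50, D=50, E=50
Pot levels (distinct totals of non-folded players): 35, 50
Layer 1-35: 35 each from A, B, C, D, E = 35*5 = 175 chips; eligible A, B, C, D, E
Layer 36-50: 15 each from B, C, D, E = 15*4 = 60 chips; eligible B, C, D, E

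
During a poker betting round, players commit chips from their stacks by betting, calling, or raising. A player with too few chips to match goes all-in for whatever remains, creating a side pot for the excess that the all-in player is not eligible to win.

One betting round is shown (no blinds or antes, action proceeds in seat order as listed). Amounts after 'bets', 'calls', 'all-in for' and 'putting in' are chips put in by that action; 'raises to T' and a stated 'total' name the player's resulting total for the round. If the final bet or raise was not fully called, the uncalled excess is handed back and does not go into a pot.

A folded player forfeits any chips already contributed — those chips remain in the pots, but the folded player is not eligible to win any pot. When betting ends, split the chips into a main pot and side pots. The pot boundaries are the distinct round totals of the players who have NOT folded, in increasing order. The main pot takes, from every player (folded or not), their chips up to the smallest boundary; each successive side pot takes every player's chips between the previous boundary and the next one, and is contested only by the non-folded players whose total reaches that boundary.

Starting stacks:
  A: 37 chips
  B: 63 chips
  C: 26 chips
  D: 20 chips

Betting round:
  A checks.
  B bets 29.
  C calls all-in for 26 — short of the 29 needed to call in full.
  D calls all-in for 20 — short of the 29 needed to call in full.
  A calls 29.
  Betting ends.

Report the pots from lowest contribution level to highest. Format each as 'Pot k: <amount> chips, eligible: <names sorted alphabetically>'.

Pot 1: 80 chips, eligible: A, B, C, D
Pot 2: 18 chips, eligible: A, B, C
Pot 3: 6 chips, eligible: A, B

Derivation:
Contributions: A=29, B=29, C=26, D=20
Pot levels (distinct totals of non-folded players): 20, 26, 29
Layer 1-20: 20 each from A, B, C, D = 20*4 = 80 chips; eligible A, B, C, D
Layer 21-26: 6 each from A, B, C = 6*3 = 18 chips; eligible A, B, C
Layer 27-29: 3 each from A, B = 3*2 = 6 chips; eligible A, B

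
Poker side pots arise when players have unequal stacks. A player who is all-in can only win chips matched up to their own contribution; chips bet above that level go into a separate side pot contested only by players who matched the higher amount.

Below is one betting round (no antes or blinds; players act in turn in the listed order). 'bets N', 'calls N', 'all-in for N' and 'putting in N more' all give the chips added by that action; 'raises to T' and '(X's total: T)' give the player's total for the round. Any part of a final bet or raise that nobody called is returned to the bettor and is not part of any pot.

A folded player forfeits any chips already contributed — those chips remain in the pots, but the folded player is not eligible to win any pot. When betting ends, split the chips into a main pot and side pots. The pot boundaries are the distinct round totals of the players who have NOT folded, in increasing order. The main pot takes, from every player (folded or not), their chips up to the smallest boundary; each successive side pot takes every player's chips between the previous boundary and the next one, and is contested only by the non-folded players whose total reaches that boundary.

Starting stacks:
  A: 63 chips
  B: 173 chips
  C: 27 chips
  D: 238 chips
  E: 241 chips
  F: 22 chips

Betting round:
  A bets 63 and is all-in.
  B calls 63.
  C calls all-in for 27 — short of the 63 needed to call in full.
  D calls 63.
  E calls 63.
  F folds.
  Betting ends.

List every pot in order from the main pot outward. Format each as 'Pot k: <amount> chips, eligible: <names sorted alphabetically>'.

Pot 1: 135 chips, eligible: A, B, C, D, E
Pot 2: 144 chips, eligible: A, B, D, E

Derivation:
Contributions: A=63, B=63, C=27, D=63, E=63
Folded: F
Pot levels (distinct totals of non-folded players): 27, 63
Layer 1-27: 27 each from A, B, C, D, E = 27*5 = 135 chips; eligible A, B, C, D, E
Layer 28-63: 36 each from A, B, D, E = 36*4 = 144 chips; eligible A, B, D, E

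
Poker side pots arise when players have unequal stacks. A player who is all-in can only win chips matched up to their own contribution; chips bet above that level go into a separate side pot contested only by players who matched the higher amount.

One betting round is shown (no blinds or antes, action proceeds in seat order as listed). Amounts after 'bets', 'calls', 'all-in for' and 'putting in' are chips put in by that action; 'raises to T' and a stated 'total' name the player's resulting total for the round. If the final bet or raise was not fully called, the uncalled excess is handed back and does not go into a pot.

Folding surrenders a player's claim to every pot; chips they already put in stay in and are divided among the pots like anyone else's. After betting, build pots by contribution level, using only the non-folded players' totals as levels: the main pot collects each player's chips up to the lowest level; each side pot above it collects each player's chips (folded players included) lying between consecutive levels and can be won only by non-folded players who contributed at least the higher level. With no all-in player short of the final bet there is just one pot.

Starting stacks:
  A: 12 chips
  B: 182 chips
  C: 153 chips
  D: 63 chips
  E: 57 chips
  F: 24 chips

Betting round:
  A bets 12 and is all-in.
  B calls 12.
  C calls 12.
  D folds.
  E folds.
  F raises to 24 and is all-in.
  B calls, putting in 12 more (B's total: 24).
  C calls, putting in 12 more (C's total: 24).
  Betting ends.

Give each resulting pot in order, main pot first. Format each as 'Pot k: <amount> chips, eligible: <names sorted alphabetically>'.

Contributions: A=12, B=24, C=24, F=24
Folded: D, E
Pot levels (distinct totals of non-folded players): 12, 24
Layer 1-12: 12 each from A, B, C, F = 12*4 = 48 chips; eligible A, B, C, F
Layer 13-24: 12 each from B, C, F = 12*3 = 36 chips; eligible B, C, F

Pot 1: 48 chips, eligible: A, B, C, F
Pot 2: 36 chips, eligible: B, C, F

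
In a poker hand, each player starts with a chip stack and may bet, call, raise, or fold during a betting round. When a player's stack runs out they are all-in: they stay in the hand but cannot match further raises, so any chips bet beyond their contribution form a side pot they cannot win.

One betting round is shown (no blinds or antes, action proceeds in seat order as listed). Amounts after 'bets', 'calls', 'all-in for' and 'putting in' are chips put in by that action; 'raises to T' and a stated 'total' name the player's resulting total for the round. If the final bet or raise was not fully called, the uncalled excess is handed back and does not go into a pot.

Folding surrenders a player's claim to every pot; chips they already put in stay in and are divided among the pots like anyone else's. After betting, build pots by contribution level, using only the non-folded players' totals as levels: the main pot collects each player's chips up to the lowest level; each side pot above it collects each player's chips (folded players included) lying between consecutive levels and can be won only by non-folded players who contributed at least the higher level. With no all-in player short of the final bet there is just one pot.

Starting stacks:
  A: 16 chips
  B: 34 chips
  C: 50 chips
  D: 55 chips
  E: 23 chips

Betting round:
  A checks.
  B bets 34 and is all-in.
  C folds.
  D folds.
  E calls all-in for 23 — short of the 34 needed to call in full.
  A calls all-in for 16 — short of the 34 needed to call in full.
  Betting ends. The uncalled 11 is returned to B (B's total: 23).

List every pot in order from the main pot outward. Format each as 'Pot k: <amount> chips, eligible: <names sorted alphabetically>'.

Pot 1: 48 chips, eligible: A, B, E
Pot 2: 14 chips, eligible: B, E

Derivation:
Contributions (after 11 returned to B): A=16, B=23, E=23
Folded: C, D
Pot levels (distinct totals of non-folded players): 16, 23
Layer 1-16: 16 each from A, B, E = 16*3 = 48 chips; eligible A, B, E
Layer 17-23: 7 each from B, E = 7*2 = 14 chips; eligible B, E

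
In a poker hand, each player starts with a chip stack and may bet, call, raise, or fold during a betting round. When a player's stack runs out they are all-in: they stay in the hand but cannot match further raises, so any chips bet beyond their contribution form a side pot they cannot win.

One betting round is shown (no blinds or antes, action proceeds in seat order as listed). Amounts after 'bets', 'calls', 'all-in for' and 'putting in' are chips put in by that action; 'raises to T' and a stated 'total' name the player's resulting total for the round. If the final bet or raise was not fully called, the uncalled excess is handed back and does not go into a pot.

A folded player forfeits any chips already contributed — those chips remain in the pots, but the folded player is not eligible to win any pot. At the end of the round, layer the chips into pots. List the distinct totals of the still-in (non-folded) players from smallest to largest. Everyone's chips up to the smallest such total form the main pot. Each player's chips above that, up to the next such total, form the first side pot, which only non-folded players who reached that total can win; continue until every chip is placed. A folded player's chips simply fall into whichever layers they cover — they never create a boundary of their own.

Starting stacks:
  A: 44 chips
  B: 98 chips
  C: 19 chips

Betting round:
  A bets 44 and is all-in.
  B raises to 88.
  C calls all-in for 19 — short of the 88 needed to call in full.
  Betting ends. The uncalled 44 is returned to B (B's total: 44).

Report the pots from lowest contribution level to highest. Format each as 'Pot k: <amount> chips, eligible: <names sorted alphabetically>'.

Contributions (after 44 returned to B): A=44, B=44, C=19
Pot levels (distinct totals of non-folded players): 19, 44
Layer 1-19: 19 each from A, B, C = 19*3 = 57 chips; eligible A, B, C
Layer 20-44: 25 each from A, B = 25*2 = 50 chips; eligible A, B

Pot 1: 57 chips, eligible: A, B, C
Pot 2: 50 chips, eligible: A, B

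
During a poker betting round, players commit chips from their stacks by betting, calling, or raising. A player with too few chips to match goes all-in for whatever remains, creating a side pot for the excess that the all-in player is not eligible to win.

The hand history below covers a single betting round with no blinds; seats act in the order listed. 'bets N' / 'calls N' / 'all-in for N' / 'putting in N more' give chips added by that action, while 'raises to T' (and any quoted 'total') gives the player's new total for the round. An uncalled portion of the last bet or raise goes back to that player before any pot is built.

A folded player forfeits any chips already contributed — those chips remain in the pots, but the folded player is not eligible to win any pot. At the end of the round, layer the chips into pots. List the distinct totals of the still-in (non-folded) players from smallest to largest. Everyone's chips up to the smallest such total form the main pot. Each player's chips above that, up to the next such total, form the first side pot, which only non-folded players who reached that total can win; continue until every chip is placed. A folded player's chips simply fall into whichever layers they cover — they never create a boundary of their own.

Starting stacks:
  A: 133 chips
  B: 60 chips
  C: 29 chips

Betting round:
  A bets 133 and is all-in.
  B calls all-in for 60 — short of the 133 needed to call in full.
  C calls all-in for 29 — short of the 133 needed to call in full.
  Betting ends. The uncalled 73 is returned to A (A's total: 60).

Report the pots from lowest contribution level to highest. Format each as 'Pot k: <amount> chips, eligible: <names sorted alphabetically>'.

Contributions (after 73 returned to A): A=60, B=60, C=29
Pot levels (distinct totals of non-folded players): 29, 60
Layer 1-29: 29 each from A, B, C = 29*3 = 87 chips; eligible A, B, C
Layer 30-60: 31 each from A, B = 31*2 = 62 chips; eligible A, B

Pot 1: 87 chips, eligible: A, B, C
Pot 2: 62 chips, eligible: A, B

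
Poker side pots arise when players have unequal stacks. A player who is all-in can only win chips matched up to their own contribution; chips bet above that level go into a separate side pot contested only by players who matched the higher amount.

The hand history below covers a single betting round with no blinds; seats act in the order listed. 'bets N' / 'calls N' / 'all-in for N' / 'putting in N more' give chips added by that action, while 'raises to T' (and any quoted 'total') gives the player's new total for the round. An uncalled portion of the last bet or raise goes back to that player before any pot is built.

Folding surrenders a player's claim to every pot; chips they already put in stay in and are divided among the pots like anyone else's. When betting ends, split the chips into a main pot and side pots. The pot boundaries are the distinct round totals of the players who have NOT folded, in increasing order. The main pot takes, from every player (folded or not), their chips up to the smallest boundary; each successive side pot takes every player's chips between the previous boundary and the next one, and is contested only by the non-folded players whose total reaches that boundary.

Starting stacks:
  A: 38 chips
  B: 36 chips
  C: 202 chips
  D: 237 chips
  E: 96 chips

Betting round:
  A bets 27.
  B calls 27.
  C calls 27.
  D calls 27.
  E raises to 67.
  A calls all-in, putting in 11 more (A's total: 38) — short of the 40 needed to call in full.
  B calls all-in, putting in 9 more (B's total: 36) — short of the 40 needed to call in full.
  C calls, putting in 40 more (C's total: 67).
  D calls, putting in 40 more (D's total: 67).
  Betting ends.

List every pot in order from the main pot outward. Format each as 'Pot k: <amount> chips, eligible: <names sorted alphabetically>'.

Pot 1: 180 chips, eligible: A, B, C, D, E
Pot 2: 8 chips, eligible: A, C, D, E
Pot 3: 87 chips, eligible: C, D, E

Derivation:
Contributions: A=38, B=36, C=67, D=67, E=67
Pot levels (distinct totals of non-folded players): 36, 38, 67
Layer 1-36: 36 each from A, B, C, D, E = 36*5 = 180 chips; eligible A, B, C, D, E
Layer 37-38: 2 each from A, C, D, E = 2*4 = 8 chips; eligible A, C, D, E
Layer 39-67: 29 each from C, D, E = 29*3 = 87 chips; eligible C, D, E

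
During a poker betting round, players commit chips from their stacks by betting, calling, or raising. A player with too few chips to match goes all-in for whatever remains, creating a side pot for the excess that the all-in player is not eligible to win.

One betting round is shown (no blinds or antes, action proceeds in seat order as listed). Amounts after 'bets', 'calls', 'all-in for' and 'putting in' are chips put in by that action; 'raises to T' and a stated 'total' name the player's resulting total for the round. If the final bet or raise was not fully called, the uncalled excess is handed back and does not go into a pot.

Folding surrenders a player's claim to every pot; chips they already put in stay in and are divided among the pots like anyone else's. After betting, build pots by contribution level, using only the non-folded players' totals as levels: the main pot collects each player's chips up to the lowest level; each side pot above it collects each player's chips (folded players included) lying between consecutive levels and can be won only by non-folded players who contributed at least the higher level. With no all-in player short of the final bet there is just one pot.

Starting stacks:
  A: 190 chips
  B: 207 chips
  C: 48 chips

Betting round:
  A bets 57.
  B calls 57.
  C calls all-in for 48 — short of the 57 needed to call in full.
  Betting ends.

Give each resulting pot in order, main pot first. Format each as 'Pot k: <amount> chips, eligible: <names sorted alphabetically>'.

Contributions: A=57, B=57, C=48
Pot levels (distinct totals of non-folded players): 48, 57
Layer 1-48: 48 each from A, B, C = 48*3 = 144 chips; eligible A, B, C
Layer 49-57: 9 each from A, B = 9*2 = 18 chips; eligible A, B

Pot 1: 144 chips, eligible: A, B, C
Pot 2: 18 chips, eligible: A, B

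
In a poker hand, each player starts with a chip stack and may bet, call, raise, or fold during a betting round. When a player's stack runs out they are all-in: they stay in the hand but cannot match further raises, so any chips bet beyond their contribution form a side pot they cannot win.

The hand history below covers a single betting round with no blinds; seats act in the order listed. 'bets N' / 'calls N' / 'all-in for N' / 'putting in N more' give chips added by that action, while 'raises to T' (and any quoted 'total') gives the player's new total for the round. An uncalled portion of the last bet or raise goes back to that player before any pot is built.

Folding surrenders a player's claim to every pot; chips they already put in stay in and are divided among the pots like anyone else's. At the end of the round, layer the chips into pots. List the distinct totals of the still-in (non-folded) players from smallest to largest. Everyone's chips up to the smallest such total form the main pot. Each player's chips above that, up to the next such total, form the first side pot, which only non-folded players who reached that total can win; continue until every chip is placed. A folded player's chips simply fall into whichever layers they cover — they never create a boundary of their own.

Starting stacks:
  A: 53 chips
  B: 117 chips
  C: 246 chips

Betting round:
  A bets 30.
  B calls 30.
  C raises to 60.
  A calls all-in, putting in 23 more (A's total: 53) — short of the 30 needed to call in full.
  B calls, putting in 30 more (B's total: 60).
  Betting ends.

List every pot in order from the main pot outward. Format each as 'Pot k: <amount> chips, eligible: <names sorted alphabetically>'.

Contributions: A=53, B=60, C=60
Pot levels (distinct totals of non-folded players): 53, 60
Layer 1-53: 53 each from A, B, C = 53*3 = 159 chips; eligible A, B, C
Layer 54-60: 7 each from B, C = 7*2 = 14 chips; eligible B, C

Pot 1: 159 chips, eligible: A, B, C
Pot 2: 14 chips, eligible: B, C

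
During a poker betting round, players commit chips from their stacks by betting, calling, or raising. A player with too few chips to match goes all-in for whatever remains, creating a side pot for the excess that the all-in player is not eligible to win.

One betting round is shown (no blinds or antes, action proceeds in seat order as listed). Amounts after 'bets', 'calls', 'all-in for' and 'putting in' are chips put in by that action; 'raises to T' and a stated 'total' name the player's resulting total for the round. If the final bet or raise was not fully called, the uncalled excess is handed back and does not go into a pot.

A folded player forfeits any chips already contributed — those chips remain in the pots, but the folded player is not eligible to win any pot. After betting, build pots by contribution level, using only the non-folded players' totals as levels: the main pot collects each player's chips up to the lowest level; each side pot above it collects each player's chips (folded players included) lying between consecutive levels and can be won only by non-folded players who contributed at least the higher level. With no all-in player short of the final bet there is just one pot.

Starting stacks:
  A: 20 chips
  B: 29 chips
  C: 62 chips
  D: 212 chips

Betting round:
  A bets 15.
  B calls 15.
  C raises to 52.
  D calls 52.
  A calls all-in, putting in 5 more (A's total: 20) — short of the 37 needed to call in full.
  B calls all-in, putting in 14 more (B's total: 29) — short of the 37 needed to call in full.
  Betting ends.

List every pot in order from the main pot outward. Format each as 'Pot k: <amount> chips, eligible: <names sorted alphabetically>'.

Contributions: A=20, B=29, C=52, D=52
Pot levels (distinct totals of non-folded players): 20, 29, 52
Layer 1-20: 20 each from A, B, C, D = 20*4 = 80 chips; eligible A, B, C, D
Layer 21-29: 9 each from B, C, D = 9*3 = 27 chips; eligible B, C, D
Layer 30-52: 23 each from C, D = 23*2 = 46 chips; eligible C, D

Pot 1: 80 chips, eligible: A, B, C, D
Pot 2: 27 chips, eligible: B, C, D
Pot 3: 46 chips, eligible: C, D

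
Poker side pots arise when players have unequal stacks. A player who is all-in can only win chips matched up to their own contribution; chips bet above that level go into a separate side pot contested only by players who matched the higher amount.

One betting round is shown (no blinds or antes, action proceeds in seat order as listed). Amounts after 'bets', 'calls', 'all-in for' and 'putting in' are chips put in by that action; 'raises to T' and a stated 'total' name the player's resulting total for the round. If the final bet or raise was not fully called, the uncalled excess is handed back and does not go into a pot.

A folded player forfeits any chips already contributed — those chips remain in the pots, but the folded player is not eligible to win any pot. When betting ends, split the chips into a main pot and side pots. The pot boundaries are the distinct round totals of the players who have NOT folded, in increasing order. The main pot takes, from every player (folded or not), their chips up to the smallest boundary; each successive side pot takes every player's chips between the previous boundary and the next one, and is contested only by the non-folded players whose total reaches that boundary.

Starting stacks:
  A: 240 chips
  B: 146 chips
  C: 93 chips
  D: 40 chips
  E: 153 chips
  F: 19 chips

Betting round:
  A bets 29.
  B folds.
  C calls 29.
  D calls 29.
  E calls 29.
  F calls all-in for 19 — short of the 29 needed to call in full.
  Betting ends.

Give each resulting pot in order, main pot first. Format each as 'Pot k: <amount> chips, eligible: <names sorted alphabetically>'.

Pot 1: 95 chips, eligible: A, C, D, E, F
Pot 2: 40 chips, eligible: A, C, D, E

Derivation:
Contributions: A=29, C=29, D=29, E=29, F=19
Folded: B
Pot levels (distinct totals of non-folded players): 19, 29
Layer 1-19: 19 each from A, C, D, E, F = 19*5 = 95 chips; eligible A, C, D, E, F
Layer 20-29: 10 each from A, C, D, E = 10*4 = 40 chips; eligible A, C, D, E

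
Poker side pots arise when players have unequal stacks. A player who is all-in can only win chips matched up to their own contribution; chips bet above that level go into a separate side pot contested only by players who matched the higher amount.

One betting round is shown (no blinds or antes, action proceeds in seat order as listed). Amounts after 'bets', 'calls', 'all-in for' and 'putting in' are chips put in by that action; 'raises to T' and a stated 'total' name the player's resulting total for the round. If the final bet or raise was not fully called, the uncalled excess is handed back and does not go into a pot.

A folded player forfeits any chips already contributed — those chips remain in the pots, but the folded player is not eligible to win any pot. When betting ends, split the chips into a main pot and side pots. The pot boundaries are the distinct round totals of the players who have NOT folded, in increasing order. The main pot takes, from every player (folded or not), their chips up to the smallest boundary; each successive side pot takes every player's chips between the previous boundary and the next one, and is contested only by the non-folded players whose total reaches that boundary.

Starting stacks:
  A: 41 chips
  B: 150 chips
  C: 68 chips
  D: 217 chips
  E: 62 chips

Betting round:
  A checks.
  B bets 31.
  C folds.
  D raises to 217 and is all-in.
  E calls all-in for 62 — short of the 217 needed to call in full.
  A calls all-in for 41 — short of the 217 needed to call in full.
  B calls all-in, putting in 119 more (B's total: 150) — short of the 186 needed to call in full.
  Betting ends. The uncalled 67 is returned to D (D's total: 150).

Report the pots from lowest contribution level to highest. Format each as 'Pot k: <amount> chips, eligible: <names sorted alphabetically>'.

Contributions (after 67 returned to D): A=41, B=150, D=150, E=62
Folded: C
Pot levels (distinct totals of non-folded players): 41, 62, 150
Layer 1-41: 41 each from A, B, D, E = 41*4 = 164 chips; eligible A, B, D, E
Layer 42-62: 21 each from B, D, E = 21*3 = 63 chips; eligible B, D, E
Layer 63-150: 88 each from B, D = 88*2 = 176 chips; eligible B, D

Pot 1: 164 chips, eligible: A, B, D, E
Pot 2: 63 chips, eligible: B, D, E
Pot 3: 176 chips, eligible: B, D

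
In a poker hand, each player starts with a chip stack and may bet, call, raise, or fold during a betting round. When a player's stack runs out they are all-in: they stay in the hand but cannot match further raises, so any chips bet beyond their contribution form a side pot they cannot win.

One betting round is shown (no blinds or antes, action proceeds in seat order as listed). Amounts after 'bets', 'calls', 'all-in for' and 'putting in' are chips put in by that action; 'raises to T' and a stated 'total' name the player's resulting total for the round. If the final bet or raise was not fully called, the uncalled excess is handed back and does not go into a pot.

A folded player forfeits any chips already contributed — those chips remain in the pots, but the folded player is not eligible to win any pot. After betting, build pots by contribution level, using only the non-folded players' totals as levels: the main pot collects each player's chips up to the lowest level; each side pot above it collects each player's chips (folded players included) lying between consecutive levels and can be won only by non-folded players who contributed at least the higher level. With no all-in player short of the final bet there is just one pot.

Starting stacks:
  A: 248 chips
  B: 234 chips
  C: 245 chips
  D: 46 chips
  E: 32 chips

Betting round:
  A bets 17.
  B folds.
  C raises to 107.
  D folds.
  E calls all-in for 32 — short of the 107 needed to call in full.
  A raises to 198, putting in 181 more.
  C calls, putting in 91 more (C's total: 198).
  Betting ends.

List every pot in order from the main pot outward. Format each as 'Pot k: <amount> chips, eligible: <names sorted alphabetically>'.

Pot 1: 96 chips, eligible: A, C, E
Pot 2: 332 chips, eligible: A, C

Derivation:
Contributions: A=198, C=198, E=32
Folded: B, D
Pot levels (distinct totals of non-folded players): 32, 198
Layer 1-32: 32 each from A, C, E = 32*3 = 96 chips; eligible A, C, E
Layer 33-198: 166 each from A, C = 166*2 = 332 chips; eligible A, C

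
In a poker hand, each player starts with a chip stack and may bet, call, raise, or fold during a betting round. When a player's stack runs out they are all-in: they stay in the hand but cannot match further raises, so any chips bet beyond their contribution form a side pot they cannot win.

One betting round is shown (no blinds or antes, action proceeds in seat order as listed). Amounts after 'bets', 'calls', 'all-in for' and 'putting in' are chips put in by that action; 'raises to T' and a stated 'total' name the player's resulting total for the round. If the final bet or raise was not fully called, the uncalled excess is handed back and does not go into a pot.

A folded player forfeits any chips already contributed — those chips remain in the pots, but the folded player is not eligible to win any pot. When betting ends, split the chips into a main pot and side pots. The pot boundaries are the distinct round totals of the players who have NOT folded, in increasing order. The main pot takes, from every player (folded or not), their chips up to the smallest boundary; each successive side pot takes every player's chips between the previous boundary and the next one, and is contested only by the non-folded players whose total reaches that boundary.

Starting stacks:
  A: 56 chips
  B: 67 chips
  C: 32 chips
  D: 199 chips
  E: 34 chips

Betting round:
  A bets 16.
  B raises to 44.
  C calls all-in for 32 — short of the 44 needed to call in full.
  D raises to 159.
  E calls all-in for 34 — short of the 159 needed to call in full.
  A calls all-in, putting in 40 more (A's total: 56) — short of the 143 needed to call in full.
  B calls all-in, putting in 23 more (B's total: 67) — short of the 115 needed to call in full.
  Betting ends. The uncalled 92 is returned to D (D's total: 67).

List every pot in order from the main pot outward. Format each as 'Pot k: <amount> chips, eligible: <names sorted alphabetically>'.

Pot 1: 160 chips, eligible: A, B, C, D, E
Pot 2: 8 chips, eligible: A, B, D, E
Pot 3: 66 chips, eligible: A, B, D
Pot 4: 22 chips, eligible: B, D

Derivation:
Contributions (after 92 returned to D): A=56, B=67, C=32, D=67, E=34
Pot levels (distinct totals of non-folded players): 32, 34, 56, 67
Layer 1-32: 32 each from A, B, C, D, E = 32*5 = 160 chips; eligible A, B, C, D, E
Layer 33-34: 2 each from A, B, D, E = 2*4 = 8 chips; eligible A, B, D, E
Layer 35-56: 22 each from A, B, D = 22*3 = 66 chips; eligible A, B, D
Layer 57-67: 11 each from B, D = 11*2 = 22 chips; eligible B, D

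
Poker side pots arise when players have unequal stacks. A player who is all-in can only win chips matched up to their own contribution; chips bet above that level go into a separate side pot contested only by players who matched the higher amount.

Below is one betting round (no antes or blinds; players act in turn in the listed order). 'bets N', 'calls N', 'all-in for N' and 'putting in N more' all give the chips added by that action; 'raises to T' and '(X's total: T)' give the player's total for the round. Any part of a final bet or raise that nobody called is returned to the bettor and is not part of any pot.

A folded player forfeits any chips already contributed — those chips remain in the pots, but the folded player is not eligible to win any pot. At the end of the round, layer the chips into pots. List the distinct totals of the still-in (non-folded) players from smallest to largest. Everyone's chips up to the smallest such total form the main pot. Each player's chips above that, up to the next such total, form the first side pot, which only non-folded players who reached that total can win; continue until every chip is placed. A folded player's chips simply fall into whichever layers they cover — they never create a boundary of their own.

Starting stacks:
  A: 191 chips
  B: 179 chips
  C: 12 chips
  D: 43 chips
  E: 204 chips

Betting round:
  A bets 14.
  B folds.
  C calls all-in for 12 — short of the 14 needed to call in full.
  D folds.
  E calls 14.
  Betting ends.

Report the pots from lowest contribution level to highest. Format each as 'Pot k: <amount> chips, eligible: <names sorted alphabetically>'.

Pot 1: 36 chips, eligible: A, C, E
Pot 2: 4 chips, eligible: A, E

Derivation:
Contributions: A=14, C=12, E=14
Folded: B, D
Pot levels (distinct totals of non-folded players): 12, 14
Layer 1-12: 12 each from A, C, E = 12*3 = 36 chips; eligible A, C, E
Layer 13-14: 2 each from A, E = 2*2 = 4 chips; eligible A, E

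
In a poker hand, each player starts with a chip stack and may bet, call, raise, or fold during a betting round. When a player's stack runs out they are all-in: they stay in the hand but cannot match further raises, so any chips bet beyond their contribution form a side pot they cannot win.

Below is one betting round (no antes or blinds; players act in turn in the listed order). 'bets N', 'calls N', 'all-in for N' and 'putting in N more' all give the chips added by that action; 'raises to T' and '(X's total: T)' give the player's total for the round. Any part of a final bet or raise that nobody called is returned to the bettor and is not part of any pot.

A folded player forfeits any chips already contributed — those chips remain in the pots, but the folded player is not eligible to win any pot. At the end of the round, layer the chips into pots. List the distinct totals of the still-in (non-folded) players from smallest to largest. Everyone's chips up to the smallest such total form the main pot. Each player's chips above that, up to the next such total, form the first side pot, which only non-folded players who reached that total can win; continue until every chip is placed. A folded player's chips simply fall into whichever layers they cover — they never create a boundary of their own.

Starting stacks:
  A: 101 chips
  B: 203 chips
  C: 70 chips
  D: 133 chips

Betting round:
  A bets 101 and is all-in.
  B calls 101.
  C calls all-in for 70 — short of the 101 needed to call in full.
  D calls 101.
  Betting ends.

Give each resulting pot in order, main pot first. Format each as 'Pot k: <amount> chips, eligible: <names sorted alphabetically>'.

Pot 1: 280 chips, eligible: A, B, C, D
Pot 2: 93 chips, eligible: A, B, D

Derivation:
Contributions: A=101, B=101, C=70, D=101
Pot levels (distinct totals of non-folded players): 70, 101
Layer 1-70: 70 each from A, B, C, D = 70*4 = 280 chips; eligible A, B, C, D
Layer 71-101: 31 each from A, B, D = 31*3 = 93 chips; eligible A, B, D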